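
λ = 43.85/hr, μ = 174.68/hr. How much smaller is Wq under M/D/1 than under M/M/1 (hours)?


ρ = 43.85/174.68 = 0.2510
Wq(M/M/1) = ρ/(μ−λ) = 0.2510/130.83 = 0.001919 hr
Wq(M/D/1) = ρ/(2(μ−λ)) = 0.0009594 hr
Savings = 0.001919 − 0.0009594 = 0.0009594 hr

Final: 0.0009594 hr


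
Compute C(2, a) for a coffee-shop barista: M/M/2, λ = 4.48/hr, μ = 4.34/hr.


a = λ/μ = 1.0323; ρ = a/2 = 0.5161
P₀ = 0.319149 (from M/M/c formula)
C(c,a) = [a^c/(c!(1−ρ))]·P₀ = [1.06556/(2·0.4839)]·0.319149
= 1.10108·0.319149 = 0.351407

Final: 0.351407


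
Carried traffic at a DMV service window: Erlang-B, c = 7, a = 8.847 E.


B(7,8.847) = 0.353804 (Erlang-B)
Carried load = a(1 − B) = 8.847·(1 − 0.353804) = 8.847·0.646196 = 5.7169 E

Final: 5.7169 Erlangs


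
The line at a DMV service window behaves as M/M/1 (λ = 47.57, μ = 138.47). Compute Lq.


ρ = 47.57/138.47 = 0.3435
Lq = ρ²/(1−ρ) = 0.1180/0.6565 = 0.1798

Final: 0.1798


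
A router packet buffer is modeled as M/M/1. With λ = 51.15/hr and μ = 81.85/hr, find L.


ρ = λ/μ = 51.15/81.85 = 0.6249
L = ρ/(1−ρ) = 0.6249/(1 − 0.6249) = 0.6249/0.3751 = 1.6661

Final: 1.6661


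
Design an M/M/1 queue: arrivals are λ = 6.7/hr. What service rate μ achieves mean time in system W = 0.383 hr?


W = 1/(μ−λ) ⇒ μ − λ = 1/W = 1/0.383 = 2.6110
μ = λ + 1/W = 6.7 + 2.6110 = 9.3110 per hr

Final: 9.3110 /hr


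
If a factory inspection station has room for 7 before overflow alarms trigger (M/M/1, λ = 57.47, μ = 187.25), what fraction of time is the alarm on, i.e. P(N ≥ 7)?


ρ = 57.47/187.25 = 0.3069
P(N ≥ n) = ρ^n = 0.3069^7 = 0.0002565

Final: 0.0002565


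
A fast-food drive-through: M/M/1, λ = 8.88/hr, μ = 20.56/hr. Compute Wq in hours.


ρ = 8.88/20.56 = 0.4319
Wq = ρ/(μ−λ) = 0.4319/(20.56 − 8.88) = 0.4319/11.68 = 0.03698 hr

Final: 0.03698 hr


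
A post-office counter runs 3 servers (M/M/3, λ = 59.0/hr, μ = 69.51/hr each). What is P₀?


a = λ/μ = 59.0/69.51 = 0.8488; ρ = a/c = 0.2829
Σ_{k=0}^{2} a^k/k! (terms k=0..2) = 1.00000 + 0.84880 + 0.36023 = 2.20903
Tail: a^3/(3!(1−ρ)) = 0.61152/(6·0.7171) = 0.14214
P₀ = 1/(2.20903 + 0.14214) = 1/2.35116 = 0.425321

Final: 0.425321


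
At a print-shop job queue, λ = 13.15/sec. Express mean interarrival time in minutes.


Mean interarrival time = 1/λ = 1/13.15 second = 0.07605 second
In minutes: 0.07605 × 0.0166667 = 0.001267 min

Final: 0.001267 min


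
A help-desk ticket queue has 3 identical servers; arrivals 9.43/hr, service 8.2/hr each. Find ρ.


ρ = λ/(cμ) = 9.43/(3·8.2) = 9.43/24.60 = 0.3833

Final: 0.3833


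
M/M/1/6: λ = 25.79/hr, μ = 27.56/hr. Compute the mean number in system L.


ρ = 25.79/27.56 = 0.9358
L = ρ[1 − (K+1)ρ^K + Kρ^(K+1)] / [(1−ρ)(1−ρ^(K+1))]
Numerator: 0.9358·(1 − 7·0.671480 + 6·0.628355) = 0.065291
Denominator: (0.06422)·(0.371645) = 0.023868
L = 0.065291/0.023868 = 2.7355

Final: 2.7355


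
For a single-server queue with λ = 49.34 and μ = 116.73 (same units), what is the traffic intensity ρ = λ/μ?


ρ = λ/μ = 49.34/116.73 = 0.4227

Final: 0.4227


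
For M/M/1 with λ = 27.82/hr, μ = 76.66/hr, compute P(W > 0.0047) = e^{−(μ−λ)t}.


W ~ Exponential(μ−λ) for M/M/1.
μ − λ = 76.66 − 27.82 = 48.8400
P(W > t) = e^{−(μ−λ)t} = e^{−0.2295} = 0.794893

Final: 0.794893


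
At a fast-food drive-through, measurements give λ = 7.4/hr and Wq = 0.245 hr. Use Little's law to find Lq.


Lq = λWq = 7.4·0.245 = 1.8130

Final: 1.8130


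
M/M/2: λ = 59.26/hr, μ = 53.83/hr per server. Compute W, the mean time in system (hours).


a = 1.1009; ρ = 0.5504; P₀ = 0.289959
Lq = P₀·a^c·ρ/(c!(1−ρ)²) = 0.47853
Wq = Lq/λ = 0.47853/59.26 = 0.008075 hr
W = Wq + 1/μ = 0.008075 + 0.01858 = 0.02665 hr

Final: 0.02665 hr


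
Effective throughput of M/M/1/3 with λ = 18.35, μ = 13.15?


ρ = 1.3954; P_K = (1−ρ)ρ^3/(1−ρ^4) = 0.384884
λ_eff = λ(1 − P_K) = 18.35·(1 − 0.384884) = 18.35·0.615116 = 11.2874 /hr

Final: 11.2874 /hr


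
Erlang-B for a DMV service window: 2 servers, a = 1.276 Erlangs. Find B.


B(c,a) = (a^c/c!) / Σ_{k=0}^{c} a^k/k!
a^2/2! = 0.814088
Σ terms (k=0..2): 1.00000 + 1.27600 + 0.81409 = 3.090088
B = 0.814088/3.090088 = 0.263451

Final: 0.263451


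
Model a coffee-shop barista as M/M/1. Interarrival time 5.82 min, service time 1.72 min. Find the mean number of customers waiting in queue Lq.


λ = 60/5.82 = 10.3093 /hr
μ = 60/1.72 = 34.8837 /hr
ρ = λ/μ = 10.3093/34.8837 = 0.2955
Lq = ρ²/(1−ρ) = 0.08734/0.7045 = 0.1240

Final: 0.1240


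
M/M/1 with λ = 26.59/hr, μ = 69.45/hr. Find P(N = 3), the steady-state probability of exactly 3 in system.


ρ = 26.59/69.45 = 0.3829
P_n = (1−ρ)·ρ^n = (1 − 0.3829)·0.3829^3 = 0.6171·0.056123 = 0.034635

Final: 0.034635


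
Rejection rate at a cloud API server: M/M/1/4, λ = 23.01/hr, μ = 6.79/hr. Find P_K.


ρ = λ/μ = 23.01/6.79 = 3.3888
P_K = (1−ρ)ρ^K/(1−ρ^(K+1)) = (-2.3888·131.882563)/(1 − 446.924561)
= -315.041998/-445.924561 = 0.706492

Final: 0.706492


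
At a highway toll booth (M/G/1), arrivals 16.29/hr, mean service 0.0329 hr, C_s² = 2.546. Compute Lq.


ρ = λ·E[S] = 16.29·0.0329 = 0.5359
Lq = ρ²(1+C_s²)/(2(1−ρ)) = 0.2872·(1+2.546)/(2·0.4641)
= 0.2872·3.5460/0.9281 = 1.09741

Final: 1.09741


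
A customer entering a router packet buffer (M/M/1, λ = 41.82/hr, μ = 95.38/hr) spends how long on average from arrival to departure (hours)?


W = 1/(μ−λ) = 1/(95.38 − 41.82) = 1/53.56 = 0.01867 hr

Final: 0.01867 hr


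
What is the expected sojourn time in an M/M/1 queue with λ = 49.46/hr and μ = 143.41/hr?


W = 1/(μ−λ) = 1/(143.41 − 49.46) = 1/93.95 = 0.01064 hr

Final: 0.01064 hr


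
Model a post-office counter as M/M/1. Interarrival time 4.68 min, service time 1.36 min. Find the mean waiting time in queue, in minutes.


λ = 60/4.68 = 12.8205 /hr
μ = 60/1.36 = 44.1176 /hr
ρ = λ/μ = 12.8205/44.1176 = 0.2906
Wq = ρ/(μ−λ) = 0.2906/(44.1176−12.8205) = 0.009285 hr
In minutes: 0.009285·60 = 0.5571 min

Final: 0.5571 min


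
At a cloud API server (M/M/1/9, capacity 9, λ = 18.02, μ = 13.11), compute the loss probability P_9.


ρ = λ/μ = 18.02/13.11 = 1.3745
P_K = (1−ρ)ρ^K/(1−ρ^(K+1)) = (-0.3745·17.513335)/(1 − 24.072486)
= -6.559151/-23.072486 = 0.284285

Final: 0.284285


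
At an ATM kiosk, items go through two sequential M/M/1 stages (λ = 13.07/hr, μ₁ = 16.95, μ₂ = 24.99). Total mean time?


Each node sees arrival rate λ = 13.07/hr (tandem ⇒ throughput preserved).
W₁ = 1/(μ₁−λ) = 1/(16.95−13.07) = 0.25773 hr
W₂ = 1/(μ₂−λ) = 1/(24.99−13.07) = 0.08389 hr
W_total = W₁ + W₂ = 0.25773 + 0.08389 = 0.34162 hr

Final: 0.34162 hr


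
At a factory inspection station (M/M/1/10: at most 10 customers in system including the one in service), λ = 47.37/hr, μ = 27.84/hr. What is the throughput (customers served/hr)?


ρ = 1.7015; P_K = (1−ρ)ρ^10/(1−ρ^11) = 0.413481
λ_eff = λ(1 − P_K) = 47.37·(1 − 0.413481) = 47.37·0.586519 = 27.7834 /hr

Final: 27.7834 /hr


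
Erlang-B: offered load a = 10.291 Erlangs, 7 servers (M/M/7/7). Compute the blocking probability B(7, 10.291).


B(c,a) = (a^c/c!) / Σ_{k=0}^{c} a^k/k!
a^7/7! = 2425.339338
Σ terms (k=0..7): 1.00000 + 10.29100 + 52.95234 + 181.64418 + 467.32506 + 961.84844 + 1649.73038 + 2425.33934 = 5750.130741
B = 2425.339338/5750.130741 = 0.421789

Final: 0.421789


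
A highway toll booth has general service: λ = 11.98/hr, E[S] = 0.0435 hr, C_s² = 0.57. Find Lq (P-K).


ρ = λ·E[S] = 11.98·0.0435 = 0.5211
Lq = ρ²(1+C_s²)/(2(1−ρ)) = 0.2716·(1+0.57)/(2·0.4789)
= 0.2716·1.5700/0.9577 = 0.44519

Final: 0.44519


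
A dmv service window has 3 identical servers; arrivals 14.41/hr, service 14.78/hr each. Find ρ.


ρ = λ/(cμ) = 14.41/(3·14.78) = 14.41/44.34 = 0.3250

Final: 0.3250


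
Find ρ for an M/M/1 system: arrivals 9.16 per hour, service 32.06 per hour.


ρ = λ/μ = 9.16/32.06 = 0.2857

Final: 0.2857


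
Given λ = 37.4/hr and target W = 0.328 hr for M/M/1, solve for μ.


W = 1/(μ−λ) ⇒ μ − λ = 1/W = 1/0.328 = 3.0488
μ = λ + 1/W = 37.4 + 3.0488 = 40.4488 per hr

Final: 40.4488 /hr


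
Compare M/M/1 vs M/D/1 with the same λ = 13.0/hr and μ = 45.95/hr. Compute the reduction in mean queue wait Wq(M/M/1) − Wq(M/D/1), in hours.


ρ = 13.0/45.95 = 0.2829
Wq(M/M/1) = ρ/(μ−λ) = 0.2829/32.95 = 0.008586 hr
Wq(M/D/1) = ρ/(2(μ−λ)) = 0.004293 hr
Savings = 0.008586 − 0.004293 = 0.004293 hr

Final: 0.004293 hr


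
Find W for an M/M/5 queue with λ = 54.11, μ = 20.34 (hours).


a = 2.6603; ρ = 0.5321; P₀ = 0.067585
Lq = P₀·a^c·ρ/(c!(1−ρ)²) = 0.18233
Wq = Lq/λ = 0.18233/54.11 = 0.003370 hr
W = Wq + 1/μ = 0.003370 + 0.04916 = 0.05253 hr

Final: 0.05253 hr


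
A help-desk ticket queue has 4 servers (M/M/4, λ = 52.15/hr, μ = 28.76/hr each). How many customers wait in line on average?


a = λ/μ = 1.8133; ρ = a/4 = 0.4533
P₀ = 0.159364
Lq = P₀·a^c·ρ / (c!·(1−ρ)²) = 0.159364·10.81090·0.4533/(24·0.29886)
= 0.10889

Final: 0.10889


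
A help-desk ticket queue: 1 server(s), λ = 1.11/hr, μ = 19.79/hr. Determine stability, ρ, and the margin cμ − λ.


Total capacity cμ = 1·19.79 = 19.79/hr
ρ = λ/(cμ) = 1.11/19.79 = 0.05609
Stable ⇔ ρ < 1: YES
Spare capacity = cμ − λ = 19.79 − 1.11 = 18.68/hr

Final: ρ = 0.05609; stable; margin = 18.68/hr


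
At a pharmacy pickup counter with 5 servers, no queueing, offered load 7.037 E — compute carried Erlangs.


B(5,7.037) = 0.426897 (Erlang-B)
Carried load = a(1 − B) = 7.037·(1 − 0.426897) = 7.037·0.573103 = 4.0329 E

Final: 4.0329 Erlangs


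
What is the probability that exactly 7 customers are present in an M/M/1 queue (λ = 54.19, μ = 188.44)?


ρ = 54.19/188.44 = 0.2876
P_n = (1−ρ)·ρ^n = (1 − 0.2876)·0.2876^7 = 0.7124·0.0001626 = 0.0001159

Final: 0.0001159


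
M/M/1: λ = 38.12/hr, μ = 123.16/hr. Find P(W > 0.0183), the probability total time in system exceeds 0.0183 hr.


W ~ Exponential(μ−λ) for M/M/1.
μ − λ = 123.16 − 38.12 = 85.0400
P(W > t) = e^{−(μ−λ)t} = e^{−1.5562} = 0.210929

Final: 0.210929


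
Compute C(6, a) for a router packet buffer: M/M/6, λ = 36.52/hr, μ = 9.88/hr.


a = λ/μ = 3.6964; ρ = a/6 = 0.6161
P₀ = 0.023419 (from M/M/c formula)
C(c,a) = [a^c/(c!(1−ρ))]·P₀ = [2550.60347/(720·0.3839)]·0.023419
= 9.22670·0.023419 = 0.216080

Final: 0.216080


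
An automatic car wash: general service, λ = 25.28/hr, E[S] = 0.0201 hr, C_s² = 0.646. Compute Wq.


ρ = λ·E[S] = 25.28·0.0201 = 0.5081
E[S²] = E[S]²(1+C_s²) = 0.0201²·(1+0.646) = 0.0006650
Wq = λ·E[S²]/(2(1−ρ)) = 25.28·0.0006650/(2·0.4919) = 0.01709 hr

Final: 0.01709 hr


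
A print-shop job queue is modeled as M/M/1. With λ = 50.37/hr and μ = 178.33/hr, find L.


ρ = λ/μ = 50.37/178.33 = 0.2825
L = ρ/(1−ρ) = 0.2825/(1 − 0.2825) = 0.2825/0.7175 = 0.3936

Final: 0.3936


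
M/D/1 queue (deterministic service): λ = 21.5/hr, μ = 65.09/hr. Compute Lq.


ρ = 21.5/65.09 = 0.3303
M/D/1: Lq = ρ²/(2(1−ρ)) = 0.1091/(2·0.6697) = 0.08146

Final: 0.08146


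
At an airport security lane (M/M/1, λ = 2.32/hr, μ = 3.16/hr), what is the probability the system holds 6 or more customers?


ρ = 2.32/3.16 = 0.7342
P(N ≥ n) = ρ^n = 0.7342^6 = 0.156605

Final: 0.156605


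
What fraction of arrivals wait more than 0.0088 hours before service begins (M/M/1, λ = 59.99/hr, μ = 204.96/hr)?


ρ = 59.99/204.96 = 0.2927
P(Wq > t) = ρ·e^{−(μ−λ)t} = 0.2927·e^{−1.2757}
= 0.2927·0.279225 = 0.081727

Final: 0.081727


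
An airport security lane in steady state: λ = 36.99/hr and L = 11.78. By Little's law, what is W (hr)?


W = L/λ = 11.78/36.99 = 0.3185 hr

Final: 0.3185 hr


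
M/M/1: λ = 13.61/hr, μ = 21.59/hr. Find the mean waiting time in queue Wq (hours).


ρ = 13.61/21.59 = 0.6304
Wq = ρ/(μ−λ) = 0.6304/(21.59 − 13.61) = 0.6304/7.98 = 0.07900 hr

Final: 0.07900 hr


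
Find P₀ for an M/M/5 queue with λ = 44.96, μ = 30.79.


a = λ/μ = 44.96/30.79 = 1.4602; ρ = a/c = 0.2920
Σ_{k=0}^{4} a^k/k! (terms k=0..4) = 1.00000 + 1.46021 + 1.06611 + 0.51892 + 0.18943 = 4.23468
Tail: a^5/(5!(1−ρ)) = 6.63870/(120·0.7080) = 0.07814
P₀ = 1/(4.23468 + 0.07814) = 1/4.31282 = 0.231867

Final: 0.231867


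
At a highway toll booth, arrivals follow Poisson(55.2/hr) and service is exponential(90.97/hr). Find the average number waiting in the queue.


ρ = 55.2/90.97 = 0.6068
Lq = ρ²/(1−ρ) = 0.3682/0.3932 = 0.9364

Final: 0.9364


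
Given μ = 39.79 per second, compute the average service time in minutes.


Mean service time = 1/μ = 1/39.79 second = 0.02513 second
In minutes: 0.02513 × 0.0166667 = 0.0004189 min

Final: 0.0004189 min


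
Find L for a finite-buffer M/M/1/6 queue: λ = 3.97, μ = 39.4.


ρ = 3.97/39.4 = 0.1008
L = ρ[1 − (K+1)ρ^K + Kρ^(K+1)] / [(1−ρ)(1−ρ^(K+1))]
Numerator: 0.1008·(1 − 7·0.000001047 + 6·0.0000001055) = 0.100761
Denominator: (0.8992)·(1.000000) = 0.899238
L = 0.100761/0.899238 = 0.1121

Final: 0.1121


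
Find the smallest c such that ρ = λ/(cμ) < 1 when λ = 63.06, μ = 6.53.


Stability requires cμ > λ ⇔ c > λ/μ.
λ/μ = 63.06/6.53 = 9.6570
Minimum integer c = ⌊9.6570⌋ + 1 = 10
Check: 10·6.53 = 65.30 > 63.06, while 9·6.53 = 58.77 ≤ 63.06

Final: 10 servers


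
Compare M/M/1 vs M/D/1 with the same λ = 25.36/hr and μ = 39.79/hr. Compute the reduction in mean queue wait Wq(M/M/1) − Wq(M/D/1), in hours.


ρ = 25.36/39.79 = 0.6373
Wq(M/M/1) = ρ/(μ−λ) = 0.6373/14.43 = 0.04417 hr
Wq(M/D/1) = ρ/(2(μ−λ)) = 0.02208 hr
Savings = 0.04417 − 0.02208 = 0.02208 hr

Final: 0.02208 hr


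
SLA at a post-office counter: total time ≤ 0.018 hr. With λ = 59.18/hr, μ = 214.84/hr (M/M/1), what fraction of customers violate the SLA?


W ~ Exponential(μ−λ) for M/M/1.
μ − λ = 214.84 − 59.18 = 155.6600
P(W > t) = e^{−(μ−λ)t} = e^{−2.8019} = 0.060696

Final: 0.060696


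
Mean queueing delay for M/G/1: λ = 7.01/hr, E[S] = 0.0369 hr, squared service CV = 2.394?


ρ = λ·E[S] = 7.01·0.0369 = 0.2587
E[S²] = E[S]²(1+C_s²) = 0.0369²·(1+2.394) = 0.004621
Wq = λ·E[S²]/(2(1−ρ)) = 7.01·0.004621/(2·0.7413) = 0.02185 hr

Final: 0.02185 hr


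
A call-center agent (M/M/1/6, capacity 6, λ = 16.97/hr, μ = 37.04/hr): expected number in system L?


ρ = 16.97/37.04 = 0.4582
L = ρ[1 − (K+1)ρ^K + Kρ^(K+1)] / [(1−ρ)(1−ρ^(K+1))]
Numerator: 0.4582·(1 − 7·0.009248 + 6·0.004237) = 0.440141
Denominator: (0.5418)·(0.995763) = 0.539551
L = 0.440141/0.539551 = 0.8158

Final: 0.8158


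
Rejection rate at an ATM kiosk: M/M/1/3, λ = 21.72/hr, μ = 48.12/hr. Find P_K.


ρ = λ/μ = 21.72/48.12 = 0.4514
P_K = (1−ρ)ρ^K/(1−ρ^(K+1)) = (0.5486·0.091961)/(1 − 0.041508)
= 0.050452/0.958492 = 0.052637

Final: 0.052637


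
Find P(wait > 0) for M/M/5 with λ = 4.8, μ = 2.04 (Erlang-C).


a = λ/μ = 2.3529; ρ = a/5 = 0.4706
P₀ = 0.093418 (from M/M/c formula)
C(c,a) = [a^c/(c!(1−ρ))]·P₀ = [72.11994/(120·0.5294)]·0.093418
= 1.13522·0.093418 = 0.106050

Final: 0.106050


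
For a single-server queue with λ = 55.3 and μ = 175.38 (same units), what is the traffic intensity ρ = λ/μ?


ρ = λ/μ = 55.3/175.38 = 0.3153

Final: 0.3153


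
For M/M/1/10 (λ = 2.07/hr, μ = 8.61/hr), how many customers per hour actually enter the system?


ρ = 0.2404; P_K = (1−ρ)ρ^10/(1−ρ^11) = 0.0000004901
λ_eff = λ(1 − P_K) = 2.07·(1 − 0.0000004901) = 2.07·1.000000 = 2.0700 /hr

Final: 2.0700 /hr


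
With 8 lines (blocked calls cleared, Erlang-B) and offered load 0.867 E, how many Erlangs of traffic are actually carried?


B(8,0.867) = 0.000003327 (Erlang-B)
Carried load = a(1 − B) = 0.867·(1 − 0.000003327) = 0.867·0.999997 = 0.8670 E

Final: 0.8670 Erlangs


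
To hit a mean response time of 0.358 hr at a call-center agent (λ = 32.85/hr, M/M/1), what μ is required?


W = 1/(μ−λ) ⇒ μ − λ = 1/W = 1/0.358 = 2.7933
μ = λ + 1/W = 32.85 + 2.7933 = 35.6433 per hr

Final: 35.6433 /hr


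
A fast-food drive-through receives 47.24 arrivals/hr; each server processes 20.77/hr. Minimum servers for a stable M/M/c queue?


Stability requires cμ > λ ⇔ c > λ/μ.
λ/μ = 47.24/20.77 = 2.2744
Minimum integer c = ⌊2.2744⌋ + 1 = 3
Check: 3·20.77 = 62.31 > 47.24, while 2·20.77 = 41.54 ≤ 47.24

Final: 3 servers


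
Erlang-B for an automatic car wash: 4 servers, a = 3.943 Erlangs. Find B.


B(c,a) = (a^c/c!) / Σ_{k=0}^{c} a^k/k!
a^4/4! = 10.071540
Σ terms (k=0..4): 1.00000 + 3.94300 + 7.77362 + 10.21713 + 10.07154 = 33.005298
B = 10.071540/33.005298 = 0.305149

Final: 0.305149


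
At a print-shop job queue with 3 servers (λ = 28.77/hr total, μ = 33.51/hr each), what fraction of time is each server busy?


ρ = λ/(cμ) = 28.77/(3·33.51) = 28.77/100.53 = 0.2862

Final: 0.2862


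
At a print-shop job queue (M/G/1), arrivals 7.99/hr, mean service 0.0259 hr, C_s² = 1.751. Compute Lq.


ρ = λ·E[S] = 7.99·0.0259 = 0.2069
Lq = ρ²(1+C_s²)/(2(1−ρ)) = 0.04282·(1+1.751)/(2·0.7931)
= 0.04282·2.7510/1.5861 = 0.07428

Final: 0.07428


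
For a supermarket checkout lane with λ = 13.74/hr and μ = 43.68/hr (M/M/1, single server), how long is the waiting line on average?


ρ = 13.74/43.68 = 0.3146
Lq = ρ²/(1−ρ) = 0.09895/0.6854 = 0.1444

Final: 0.1444


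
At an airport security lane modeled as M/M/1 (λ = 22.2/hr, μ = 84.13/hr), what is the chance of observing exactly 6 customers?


ρ = 22.2/84.13 = 0.2639
P_n = (1−ρ)·ρ^n = (1 − 0.2639)·0.2639^6 = 0.7361·0.0003376 = 0.0002485

Final: 0.0002485


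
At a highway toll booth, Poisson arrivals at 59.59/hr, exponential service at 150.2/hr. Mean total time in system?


W = 1/(μ−λ) = 1/(150.2 − 59.59) = 1/90.61 = 0.01104 hr

Final: 0.01104 hr


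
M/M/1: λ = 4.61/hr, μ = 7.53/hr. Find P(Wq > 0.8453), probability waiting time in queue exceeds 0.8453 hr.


ρ = 4.61/7.53 = 0.6122
P(Wq > t) = ρ·e^{−(μ−λ)t} = 0.6122·e^{−2.4683}
= 0.6122·0.084731 = 0.051874

Final: 0.051874


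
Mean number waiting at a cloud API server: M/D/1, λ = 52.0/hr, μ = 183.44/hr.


ρ = 52.0/183.44 = 0.2835
M/D/1: Lq = ρ²/(2(1−ρ)) = 0.08036/(2·0.7165) = 0.05607

Final: 0.05607


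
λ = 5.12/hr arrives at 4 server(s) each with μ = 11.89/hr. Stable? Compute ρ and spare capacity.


Total capacity cμ = 4·11.89 = 47.56/hr
ρ = λ/(cμ) = 5.12/47.56 = 0.1077
Stable ⇔ ρ < 1: YES
Spare capacity = cμ − λ = 47.56 − 5.12 = 42.44/hr

Final: ρ = 0.1077; stable; margin = 42.44/hr


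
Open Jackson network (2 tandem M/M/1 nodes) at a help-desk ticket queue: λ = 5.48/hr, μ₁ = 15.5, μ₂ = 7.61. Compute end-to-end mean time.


Each node sees arrival rate λ = 5.48/hr (tandem ⇒ throughput preserved).
W₁ = 1/(μ₁−λ) = 1/(15.5−5.48) = 0.09980 hr
W₂ = 1/(μ₂−λ) = 1/(7.61−5.48) = 0.46948 hr
W_total = W₁ + W₂ = 0.09980 + 0.46948 = 0.56928 hr

Final: 0.56928 hr


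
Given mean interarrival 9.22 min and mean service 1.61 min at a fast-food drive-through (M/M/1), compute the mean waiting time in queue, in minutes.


λ = 60/9.22 = 6.5076 /hr
μ = 60/1.61 = 37.2671 /hr
ρ = λ/μ = 6.5076/37.2671 = 0.1746
Wq = ρ/(μ−λ) = 0.1746/(37.2671−6.5076) = 0.005677 hr
In minutes: 0.005677·60 = 0.3406 min

Final: 0.3406 min


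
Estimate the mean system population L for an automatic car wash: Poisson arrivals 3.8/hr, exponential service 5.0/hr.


ρ = λ/μ = 3.8/5.0 = 0.7600
L = ρ/(1−ρ) = 0.7600/(1 − 0.7600) = 0.7600/0.2400 = 3.1667

Final: 3.1667


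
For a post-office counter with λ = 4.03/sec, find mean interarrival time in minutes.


Mean interarrival time = 1/λ = 1/4.03 second = 0.24814 second
In minutes: 0.24814 × 0.0166667 = 0.004136 min

Final: 0.004136 min


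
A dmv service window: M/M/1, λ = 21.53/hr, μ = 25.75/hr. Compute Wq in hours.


ρ = 21.53/25.75 = 0.8361
Wq = ρ/(μ−λ) = 0.8361/(25.75 − 21.53) = 0.8361/4.22 = 0.1981 hr

Final: 0.1981 hr


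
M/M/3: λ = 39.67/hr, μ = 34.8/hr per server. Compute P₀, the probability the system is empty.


a = λ/μ = 39.67/34.8 = 1.1399; ρ = a/c = 0.3800
Σ_{k=0}^{2} a^k/k! (terms k=0..2) = 1.00000 + 1.13994 + 0.64973 = 2.78968
Tail: a^3/(3!(1−ρ)) = 1.48132/(6·0.6200) = 0.39819
P₀ = 1/(2.78968 + 0.39819) = 1/3.18787 = 0.313689

Final: 0.313689


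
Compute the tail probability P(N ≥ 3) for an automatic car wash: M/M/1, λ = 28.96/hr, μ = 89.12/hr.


ρ = 28.96/89.12 = 0.3250
P(N ≥ n) = ρ^n = 0.3250^3 = 0.034314

Final: 0.034314


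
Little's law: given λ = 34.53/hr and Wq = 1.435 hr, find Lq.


Lq = λWq = 34.53·1.435 = 49.5506

Final: 49.5506


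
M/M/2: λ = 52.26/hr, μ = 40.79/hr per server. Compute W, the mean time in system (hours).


a = 1.2812; ρ = 0.6406; P₀ = 0.219068
Lq = P₀·a^c·ρ/(c!(1−ρ)²) = 0.89167
Wq = Lq/λ = 0.89167/52.26 = 0.01706 hr
W = Wq + 1/μ = 0.01706 + 0.02452 = 0.04158 hr

Final: 0.04158 hr


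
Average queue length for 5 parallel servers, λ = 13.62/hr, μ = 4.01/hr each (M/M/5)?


a = λ/μ = 3.3965; ρ = a/5 = 0.6793
P₀ = 0.029424
Lq = P₀·a^c·ρ / (c!·(1−ρ)²) = 0.029424·452.02627·0.6793/(120·0.10285)
= 0.73206

Final: 0.73206


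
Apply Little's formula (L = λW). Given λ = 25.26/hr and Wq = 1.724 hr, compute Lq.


Lq = λWq = 25.26·1.724 = 43.5482

Final: 43.5482


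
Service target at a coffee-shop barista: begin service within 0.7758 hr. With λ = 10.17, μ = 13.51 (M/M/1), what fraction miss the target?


ρ = 10.17/13.51 = 0.7528
P(Wq > t) = ρ·e^{−(μ−λ)t} = 0.7528·e^{−2.5912}
= 0.7528·0.074932 = 0.056407

Final: 0.056407


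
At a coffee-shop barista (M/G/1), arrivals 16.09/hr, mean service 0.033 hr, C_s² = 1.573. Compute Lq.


ρ = λ·E[S] = 16.09·0.033 = 0.5310
Lq = ρ²(1+C_s²)/(2(1−ρ)) = 0.2819·(1+1.573)/(2·0.4690)
= 0.2819·2.5730/0.9381 = 0.77330

Final: 0.77330


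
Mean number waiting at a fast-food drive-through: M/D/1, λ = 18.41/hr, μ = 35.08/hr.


ρ = 18.41/35.08 = 0.5248
M/D/1: Lq = ρ²/(2(1−ρ)) = 0.2754/(2·0.4752) = 0.28979

Final: 0.28979


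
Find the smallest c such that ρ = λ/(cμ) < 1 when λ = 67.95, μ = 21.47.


Stability requires cμ > λ ⇔ c > λ/μ.
λ/μ = 67.95/21.47 = 3.1649
Minimum integer c = ⌊3.1649⌋ + 1 = 4
Check: 4·21.47 = 85.88 > 67.95, while 3·21.47 = 64.41 ≤ 67.95

Final: 4 servers


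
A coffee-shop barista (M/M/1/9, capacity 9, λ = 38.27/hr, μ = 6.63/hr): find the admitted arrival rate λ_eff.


ρ = 5.7722; P_K = (1−ρ)ρ^9/(1−ρ^10) = 0.826757
λ_eff = λ(1 − P_K) = 38.27·(1 − 0.826757) = 38.27·0.173243 = 6.6300 /hr

Final: 6.6300 /hr


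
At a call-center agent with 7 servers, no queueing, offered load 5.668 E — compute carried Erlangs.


B(7,5.668) = 0.163423 (Erlang-B)
Carried load = a(1 − B) = 5.668·(1 − 0.163423) = 5.668·0.836577 = 4.7417 E

Final: 4.7417 Erlangs


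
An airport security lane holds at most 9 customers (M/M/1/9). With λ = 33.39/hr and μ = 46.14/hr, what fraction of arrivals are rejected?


ρ = λ/μ = 33.39/46.14 = 0.7237
P_K = (1−ρ)ρ^K/(1−ρ^(K+1)) = (0.2763·0.054431)/(1 − 0.039390)
= 0.015041/0.960610 = 0.015658

Final: 0.015658


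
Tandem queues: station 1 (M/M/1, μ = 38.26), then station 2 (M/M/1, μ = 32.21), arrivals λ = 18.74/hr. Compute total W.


Each node sees arrival rate λ = 18.74/hr (tandem ⇒ throughput preserved).
W₁ = 1/(μ₁−λ) = 1/(38.26−18.74) = 0.05123 hr
W₂ = 1/(μ₂−λ) = 1/(32.21−18.74) = 0.07424 hr
W_total = W₁ + W₂ = 0.05123 + 0.07424 = 0.12547 hr

Final: 0.12547 hr


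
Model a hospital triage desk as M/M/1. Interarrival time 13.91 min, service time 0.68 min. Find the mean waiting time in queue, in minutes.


λ = 60/13.91 = 4.3134 /hr
μ = 60/0.68 = 88.2353 /hr
ρ = λ/μ = 4.3134/88.2353 = 0.04889
Wq = ρ/(μ−λ) = 0.04889/(88.2353−4.3134) = 0.0005825 hr
In minutes: 0.0005825·60 = 0.03495 min

Final: 0.03495 min


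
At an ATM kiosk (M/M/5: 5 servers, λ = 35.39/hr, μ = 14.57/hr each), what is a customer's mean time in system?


a = 2.4290; ρ = 0.4858; P₀ = 0.086297
Lq = P₀·a^c·ρ/(c!(1−ρ)²) = 0.11171
Wq = Lq/λ = 0.11171/35.39 = 0.003157 hr
W = Wq + 1/μ = 0.003157 + 0.06863 = 0.07179 hr

Final: 0.07179 hr


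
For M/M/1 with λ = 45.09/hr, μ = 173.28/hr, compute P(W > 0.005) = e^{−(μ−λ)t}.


W ~ Exponential(μ−λ) for M/M/1.
μ − λ = 173.28 − 45.09 = 128.1900
P(W > t) = e^{−(μ−λ)t} = e^{−0.6410} = 0.526792

Final: 0.526792


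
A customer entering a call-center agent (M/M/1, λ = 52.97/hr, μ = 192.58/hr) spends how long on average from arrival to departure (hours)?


W = 1/(μ−λ) = 1/(192.58 − 52.97) = 1/139.61 = 0.007163 hr

Final: 0.007163 hr


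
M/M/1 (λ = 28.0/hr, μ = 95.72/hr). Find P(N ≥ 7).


ρ = 28.0/95.72 = 0.2925
P(N ≥ n) = ρ^n = 0.2925^7 = 0.0001833

Final: 0.0001833


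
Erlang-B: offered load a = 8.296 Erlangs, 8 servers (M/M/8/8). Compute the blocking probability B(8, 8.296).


B(c,a) = (a^c/c!) / Σ_{k=0}^{c} a^k/k!
a^8/8! = 556.454199
Σ terms (k=0..8): 1.00000 + 8.29600 + 34.41181 + 95.16012 + 197.36209 + 327.46318 + 452.77242 + 536.60000 + 556.45420 = 2209.519809
B = 556.454199/2209.519809 = 0.251844

Final: 0.251844


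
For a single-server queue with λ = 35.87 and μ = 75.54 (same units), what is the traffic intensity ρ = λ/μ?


ρ = λ/μ = 35.87/75.54 = 0.4748

Final: 0.4748


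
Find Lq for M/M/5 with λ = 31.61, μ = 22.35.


a = λ/μ = 1.4143; ρ = a/5 = 0.2829
P₀ = 0.242810
Lq = P₀·a^c·ρ / (c!·(1−ρ)²) = 0.242810·5.65894·0.2829/(120·0.51428)
= 0.006298

Final: 0.006298


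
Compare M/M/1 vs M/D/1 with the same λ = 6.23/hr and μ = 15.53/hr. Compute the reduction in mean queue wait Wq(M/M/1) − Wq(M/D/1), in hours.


ρ = 6.23/15.53 = 0.4012
Wq(M/M/1) = ρ/(μ−λ) = 0.4012/9.30 = 0.04314 hr
Wq(M/D/1) = ρ/(2(μ−λ)) = 0.02157 hr
Savings = 0.04314 − 0.02157 = 0.02157 hr

Final: 0.02157 hr


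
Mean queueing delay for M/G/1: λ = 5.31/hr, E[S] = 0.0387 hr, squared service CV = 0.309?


ρ = λ·E[S] = 5.31·0.0387 = 0.2055
E[S²] = E[S]²(1+C_s²) = 0.0387²·(1+0.309) = 0.001960
Wq = λ·E[S²]/(2(1−ρ)) = 5.31·0.001960/(2·0.7945) = 0.006551 hr

Final: 0.006551 hr


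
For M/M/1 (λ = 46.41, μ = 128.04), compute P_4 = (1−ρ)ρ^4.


ρ = 46.41/128.04 = 0.3625
P_n = (1−ρ)·ρ^n = (1 − 0.3625)·0.3625^4 = 0.6375·0.017261 = 0.011004

Final: 0.011004


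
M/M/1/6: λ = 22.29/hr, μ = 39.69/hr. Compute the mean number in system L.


ρ = 22.29/39.69 = 0.5616
L = ρ[1 − (K+1)ρ^K + Kρ^(K+1)] / [(1−ρ)(1−ρ^(K+1))]
Numerator: 0.5616·(1 − 7·0.031374 + 6·0.017620) = 0.497635
Denominator: (0.4384)·(0.982380) = 0.430673
L = 0.497635/0.430673 = 1.1555

Final: 1.1555


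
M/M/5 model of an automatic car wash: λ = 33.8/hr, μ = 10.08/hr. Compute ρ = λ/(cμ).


ρ = λ/(cμ) = 33.8/(5·10.08) = 33.8/50.40 = 0.6706

Final: 0.6706


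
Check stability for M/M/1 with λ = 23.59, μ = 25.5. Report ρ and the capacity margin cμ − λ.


Total capacity cμ = 1·25.5 = 25.50/hr
ρ = λ/(cμ) = 23.59/25.50 = 0.9251
Stable ⇔ ρ < 1: YES
Spare capacity = cμ − λ = 25.50 − 23.59 = 1.91/hr

Final: ρ = 0.9251; stable; margin = 1.91/hr


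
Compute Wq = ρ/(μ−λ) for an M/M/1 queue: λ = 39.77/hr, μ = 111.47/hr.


ρ = 39.77/111.47 = 0.3568
Wq = ρ/(μ−λ) = 0.3568/(111.47 − 39.77) = 0.3568/71.70 = 0.004976 hr

Final: 0.004976 hr


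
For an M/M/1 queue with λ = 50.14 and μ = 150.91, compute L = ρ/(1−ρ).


ρ = λ/μ = 50.14/150.91 = 0.3323
L = ρ/(1−ρ) = 0.3323/(1 − 0.3323) = 0.3323/0.6677 = 0.4976

Final: 0.4976


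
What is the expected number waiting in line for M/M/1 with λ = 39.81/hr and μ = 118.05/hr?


ρ = 39.81/118.05 = 0.3372
Lq = ρ²/(1−ρ) = 0.1137/0.6628 = 0.1716

Final: 0.1716


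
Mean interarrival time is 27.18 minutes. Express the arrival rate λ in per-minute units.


λ = 1/(interarrival time) in consistent units.
1 minute = 1 min, so λ = 1/27.18 = 0.03679 per minute

Final: 0.03679 /min


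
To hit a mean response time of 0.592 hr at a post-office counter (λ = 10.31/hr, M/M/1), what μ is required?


W = 1/(μ−λ) ⇒ μ − λ = 1/W = 1/0.592 = 1.6892
μ = λ + 1/W = 10.31 + 1.6892 = 11.9992 per hr

Final: 11.9992 /hr


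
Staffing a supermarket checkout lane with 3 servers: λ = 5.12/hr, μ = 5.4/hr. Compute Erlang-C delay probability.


a = λ/μ = 0.9481; ρ = a/3 = 0.3160
P₀ = 0.383826 (from M/M/c formula)
C(c,a) = [a^c/(c!(1−ρ))]·P₀ = [0.85237/(6·0.6840)]·0.383826
= 0.20771·0.383826 = 0.079724

Final: 0.079724


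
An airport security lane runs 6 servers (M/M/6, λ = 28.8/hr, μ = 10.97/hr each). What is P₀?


a = λ/μ = 28.8/10.97 = 2.6253; ρ = a/c = 0.4376
Σ_{k=0}^{5} a^k/k! (terms k=0..5) = 1.00000 + 2.62534 + 3.44621 + 3.01583 + 1.97939 + 1.03932 = 13.10609
Tail: a^6/(6!(1−ρ)) = 327.42751/(720·0.5624) = 0.80854
P₀ = 1/(13.10609 + 0.80854) = 1/13.91463 = 0.071867

Final: 0.071867


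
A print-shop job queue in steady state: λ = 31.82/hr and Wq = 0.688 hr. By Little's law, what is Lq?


Lq = λWq = 31.82·0.688 = 21.8922

Final: 21.8922


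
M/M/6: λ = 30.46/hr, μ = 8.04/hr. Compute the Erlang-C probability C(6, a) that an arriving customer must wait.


a = λ/μ = 3.7886; ρ = a/6 = 0.6314
P₀ = 0.021160 (from M/M/c formula)
C(c,a) = [a^c/(c!(1−ρ))]·P₀ = [2956.94401/(720·0.3686)]·0.021160
= 11.14259·0.021160 = 0.235779

Final: 0.235779


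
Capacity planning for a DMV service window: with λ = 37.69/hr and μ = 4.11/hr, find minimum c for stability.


Stability requires cμ > λ ⇔ c > λ/μ.
λ/μ = 37.69/4.11 = 9.1703
Minimum integer c = ⌊9.1703⌋ + 1 = 10
Check: 10·4.11 = 41.10 > 37.69, while 9·4.11 = 36.99 ≤ 37.69

Final: 10 servers


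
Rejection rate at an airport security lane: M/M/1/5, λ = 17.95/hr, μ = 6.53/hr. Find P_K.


ρ = λ/μ = 17.95/6.53 = 2.7489
P_K = (1−ρ)ρ^K/(1−ρ^(K+1)) = (-1.7489·156.948207)/(1 − 431.427307)
= -274.479100/-430.427307 = 0.637690

Final: 0.637690


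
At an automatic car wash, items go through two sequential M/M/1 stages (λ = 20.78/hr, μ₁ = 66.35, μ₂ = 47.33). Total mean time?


Each node sees arrival rate λ = 20.78/hr (tandem ⇒ throughput preserved).
W₁ = 1/(μ₁−λ) = 1/(66.35−20.78) = 0.02194 hr
W₂ = 1/(μ₂−λ) = 1/(47.33−20.78) = 0.03766 hr
W_total = W₁ + W₂ = 0.02194 + 0.03766 = 0.05961 hr

Final: 0.05961 hr


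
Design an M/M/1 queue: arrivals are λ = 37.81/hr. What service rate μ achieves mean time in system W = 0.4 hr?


W = 1/(μ−λ) ⇒ μ − λ = 1/W = 1/0.4 = 2.5000
μ = λ + 1/W = 37.81 + 2.5000 = 40.3100 per hr

Final: 40.3100 /hr


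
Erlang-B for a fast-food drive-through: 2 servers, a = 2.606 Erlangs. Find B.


B(c,a) = (a^c/c!) / Σ_{k=0}^{c} a^k/k!
a^2/2! = 3.395618
Σ terms (k=0..2): 1.00000 + 2.60600 + 3.39562 = 7.001618
B = 3.395618/7.001618 = 0.484976

Final: 0.484976


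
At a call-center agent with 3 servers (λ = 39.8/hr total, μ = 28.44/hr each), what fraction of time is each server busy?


ρ = λ/(cμ) = 39.8/(3·28.44) = 39.8/85.32 = 0.4665

Final: 0.4665


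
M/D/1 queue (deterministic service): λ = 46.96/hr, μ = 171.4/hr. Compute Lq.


ρ = 46.96/171.4 = 0.2740
M/D/1: Lq = ρ²/(2(1−ρ)) = 0.07506/(2·0.7260) = 0.05170

Final: 0.05170


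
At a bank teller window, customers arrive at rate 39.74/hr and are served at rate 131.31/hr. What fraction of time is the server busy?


ρ = λ/μ = 39.74/131.31 = 0.3026

Final: 0.3026


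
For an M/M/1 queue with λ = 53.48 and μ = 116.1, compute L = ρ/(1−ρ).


ρ = λ/μ = 53.48/116.1 = 0.4606
L = ρ/(1−ρ) = 0.4606/(1 − 0.4606) = 0.4606/0.5394 = 0.8540

Final: 0.8540


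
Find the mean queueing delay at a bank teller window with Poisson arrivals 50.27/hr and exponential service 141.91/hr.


ρ = 50.27/141.91 = 0.3542
Wq = ρ/(μ−λ) = 0.3542/(141.91 − 50.27) = 0.3542/91.64 = 0.003866 hr

Final: 0.003866 hr


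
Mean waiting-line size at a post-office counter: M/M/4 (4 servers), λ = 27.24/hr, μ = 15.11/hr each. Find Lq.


a = λ/μ = 1.8028; ρ = a/4 = 0.4507
P₀ = 0.161147
Lq = P₀·a^c·ρ / (c!·(1−ρ)²) = 0.161147·10.56259·0.4507/(24·0.30174)
= 0.10593

Final: 0.10593


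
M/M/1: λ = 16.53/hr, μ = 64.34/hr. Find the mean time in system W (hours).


W = 1/(μ−λ) = 1/(64.34 − 16.53) = 1/47.81 = 0.02092 hr

Final: 0.02092 hr


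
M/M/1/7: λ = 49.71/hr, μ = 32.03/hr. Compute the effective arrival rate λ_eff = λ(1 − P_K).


ρ = 1.5520; P_K = (1−ρ)ρ^7/(1−ρ^8) = 0.366553
λ_eff = λ(1 − P_K) = 49.71·(1 − 0.366553) = 49.71·0.633447 = 31.4886 /hr

Final: 31.4886 /hr


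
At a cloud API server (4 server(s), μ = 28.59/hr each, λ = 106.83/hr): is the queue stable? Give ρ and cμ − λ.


Total capacity cμ = 4·28.59 = 114.36/hr
ρ = λ/(cμ) = 106.83/114.36 = 0.9342
Stable ⇔ ρ < 1: YES
Spare capacity = cμ − λ = 114.36 − 106.83 = 7.53/hr

Final: ρ = 0.9342; stable; margin = 7.53/hr


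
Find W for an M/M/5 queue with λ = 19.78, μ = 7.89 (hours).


a = 2.5070; ρ = 0.5014; P₀ = 0.079515
Lq = P₀·a^c·ρ/(c!(1−ρ)²) = 0.13234
Wq = Lq/λ = 0.13234/19.78 = 0.006690 hr
W = Wq + 1/μ = 0.006690 + 0.12674 = 0.13343 hr

Final: 0.13343 hr


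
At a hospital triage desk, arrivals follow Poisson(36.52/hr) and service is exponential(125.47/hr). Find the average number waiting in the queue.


ρ = 36.52/125.47 = 0.2911
Lq = ρ²/(1−ρ) = 0.08472/0.7089 = 0.1195

Final: 0.1195


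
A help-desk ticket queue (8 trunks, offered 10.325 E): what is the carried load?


B(8,10.325) = 0.353276 (Erlang-B)
Carried load = a(1 − B) = 10.325·(1 − 0.353276) = 10.325·0.646724 = 6.6774 E

Final: 6.6774 Erlangs


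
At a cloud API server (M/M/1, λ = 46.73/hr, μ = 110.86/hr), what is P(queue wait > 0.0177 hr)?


ρ = 46.73/110.86 = 0.4215
P(Wq > t) = ρ·e^{−(μ−λ)t} = 0.4215·e^{−1.1351}
= 0.4215·0.321390 = 0.135473

Final: 0.135473


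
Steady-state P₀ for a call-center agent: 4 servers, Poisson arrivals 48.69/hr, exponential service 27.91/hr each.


a = λ/μ = 48.69/27.91 = 1.7445; ρ = a/c = 0.4361
Σ_{k=0}^{3} a^k/k! (terms k=0..3) = 1.00000 + 1.74454 + 1.52170 + 0.88489 = 5.15113
Tail: a^4/(4!(1−ρ)) = 9.26232/(24·0.5639) = 0.68444
P₀ = 1/(5.15113 + 0.68444) = 1/5.83556 = 0.171363

Final: 0.171363


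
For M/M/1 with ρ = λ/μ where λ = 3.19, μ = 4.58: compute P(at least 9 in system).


ρ = 3.19/4.58 = 0.6965
P(N ≥ n) = ρ^n = 0.6965^9 = 0.038577

Final: 0.038577


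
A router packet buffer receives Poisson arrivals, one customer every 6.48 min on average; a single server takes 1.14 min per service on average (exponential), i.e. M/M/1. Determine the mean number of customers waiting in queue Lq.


λ = 60/6.48 = 9.2593 /hr
μ = 60/1.14 = 52.6316 /hr
ρ = λ/μ = 9.2593/52.6316 = 0.1759
Lq = ρ²/(1−ρ) = 0.03095/0.8241 = 0.03756

Final: 0.03756


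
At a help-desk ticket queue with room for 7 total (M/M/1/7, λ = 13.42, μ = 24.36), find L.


ρ = 13.42/24.36 = 0.5509
L = ρ[1 − (K+1)ρ^K + Kρ^(K+1)] / [(1−ρ)(1−ρ^(K+1))]
Numerator: 0.5509·(1 − 8·0.015400 + 7·0.008484) = 0.515748
Denominator: (0.4491)·(0.991516) = 0.445287
L = 0.515748/0.445287 = 1.1582

Final: 1.1582


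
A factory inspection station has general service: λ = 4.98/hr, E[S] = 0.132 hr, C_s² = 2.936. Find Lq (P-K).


ρ = λ·E[S] = 4.98·0.132 = 0.6574
Lq = ρ²(1+C_s²)/(2(1−ρ)) = 0.4321·(1+2.936)/(2·0.3426)
= 0.4321·3.9360/0.6853 = 2.48195

Final: 2.48195


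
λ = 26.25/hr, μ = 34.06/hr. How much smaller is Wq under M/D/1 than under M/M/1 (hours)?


ρ = 26.25/34.06 = 0.7707
Wq(M/M/1) = ρ/(μ−λ) = 0.7707/7.81 = 0.09868 hr
Wq(M/D/1) = ρ/(2(μ−λ)) = 0.04934 hr
Savings = 0.09868 − 0.04934 = 0.04934 hr

Final: 0.04934 hr


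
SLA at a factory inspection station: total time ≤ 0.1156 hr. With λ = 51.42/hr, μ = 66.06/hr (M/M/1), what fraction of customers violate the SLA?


W ~ Exponential(μ−λ) for M/M/1.
μ − λ = 66.06 − 51.42 = 14.6400
P(W > t) = e^{−(μ−λ)t} = e^{−1.6924} = 0.184080

Final: 0.184080


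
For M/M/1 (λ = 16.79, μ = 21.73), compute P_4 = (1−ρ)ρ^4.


ρ = 16.79/21.73 = 0.7727
P_n = (1−ρ)·ρ^n = (1 − 0.7727)·0.7727^4 = 0.2273·0.356421 = 0.081027

Final: 0.081027


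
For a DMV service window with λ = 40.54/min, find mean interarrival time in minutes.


Mean interarrival time = 1/λ = 1/40.54 minute = 0.02467 minute
In minutes: 0.02467 × 1 = 0.02467 min

Final: 0.02467 min


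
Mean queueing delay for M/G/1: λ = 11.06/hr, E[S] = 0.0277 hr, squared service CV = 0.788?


ρ = λ·E[S] = 11.06·0.0277 = 0.3064
E[S²] = E[S]²(1+C_s²) = 0.0277²·(1+0.788) = 0.001372
Wq = λ·E[S²]/(2(1−ρ)) = 11.06·0.001372/(2·0.6936) = 0.01094 hr

Final: 0.01094 hr


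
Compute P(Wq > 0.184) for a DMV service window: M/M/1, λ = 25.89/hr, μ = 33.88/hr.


ρ = 25.89/33.88 = 0.7642
P(Wq > t) = ρ·e^{−(μ−λ)t} = 0.7642·e^{−1.4702}
= 0.7642·0.229889 = 0.175674

Final: 0.175674


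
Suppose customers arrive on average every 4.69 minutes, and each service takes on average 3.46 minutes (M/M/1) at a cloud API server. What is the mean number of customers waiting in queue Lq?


λ = 60/4.69 = 12.7932 /hr
μ = 60/3.46 = 17.3410 /hr
ρ = λ/μ = 12.7932/17.3410 = 0.7377
Lq = ρ²/(1−ρ) = 0.5443/0.2623 = 2.0753

Final: 2.0753


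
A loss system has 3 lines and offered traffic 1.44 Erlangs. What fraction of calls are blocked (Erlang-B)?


B(c,a) = (a^c/c!) / Σ_{k=0}^{c} a^k/k!
a^3/3! = 0.497664
Σ terms (k=0..3): 1.00000 + 1.44000 + 1.03680 + 0.49766 = 3.974464
B = 0.497664/3.974464 = 0.125215

Final: 0.125215


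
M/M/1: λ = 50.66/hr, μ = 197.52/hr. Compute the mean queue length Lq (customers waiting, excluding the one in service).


ρ = 50.66/197.52 = 0.2565
Lq = ρ²/(1−ρ) = 0.06578/0.7435 = 0.08847

Final: 0.08847


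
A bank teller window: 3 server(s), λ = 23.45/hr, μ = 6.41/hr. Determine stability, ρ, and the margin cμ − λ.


Total capacity cμ = 3·6.41 = 19.23/hr
ρ = λ/(cμ) = 23.45/19.23 = 1.2194
Stable ⇔ ρ < 1: NO
Spare capacity = cμ − λ = 19.23 − 23.45 = -4.22/hr

Final: ρ = 1.2194; unstable; margin = -4.22/hr


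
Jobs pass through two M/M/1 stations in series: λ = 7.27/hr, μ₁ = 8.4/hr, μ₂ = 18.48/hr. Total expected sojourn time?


Each node sees arrival rate λ = 7.27/hr (tandem ⇒ throughput preserved).
W₁ = 1/(μ₁−λ) = 1/(8.4−7.27) = 0.88496 hr
W₂ = 1/(μ₂−λ) = 1/(18.48−7.27) = 0.08921 hr
W_total = W₁ + W₂ = 0.88496 + 0.08921 = 0.97416 hr

Final: 0.97416 hr


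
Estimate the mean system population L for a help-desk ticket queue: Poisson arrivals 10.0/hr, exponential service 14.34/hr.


ρ = λ/μ = 10.0/14.34 = 0.6974
L = ρ/(1−ρ) = 0.6974/(1 − 0.6974) = 0.6974/0.3026 = 2.3041

Final: 2.3041


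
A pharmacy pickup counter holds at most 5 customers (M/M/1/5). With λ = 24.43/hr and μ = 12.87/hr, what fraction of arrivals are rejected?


ρ = λ/μ = 24.43/12.87 = 1.8982
P_K = (1−ρ)ρ^K/(1−ρ^(K+1)) = (-0.8982·24.644760)/(1 − 46.781002)
= -22.136242/-45.781002 = 0.483525

Final: 0.483525
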